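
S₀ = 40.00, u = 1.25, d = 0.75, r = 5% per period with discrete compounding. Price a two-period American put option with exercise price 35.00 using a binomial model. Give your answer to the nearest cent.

1.90

Risk-neutral probability p = (1 + 0.05 − 0.75)/(1.25 − 0.75) = 0.3000/0.5000 = 0.6000
Terminal stock prices: S_uu = 62.5, S_ud = 37.5, S_dd = 22.5
Terminal payoffs (K − S): max(-27.5, 0) = 0, max(-2.5, 0) = 0, max(12.5, 0) = 12.5
Node u (S = 50): continuation = 1/1.05·[0.6000·0.0000 + 0.4000·0.0000] = 0.0000; exercise value = 0.0000 ≤ continuation, so V_u = 0.0000
Node d (S = 30): continuation = 1/1.05·[0.6000·0.0000 + 0.4000·12.5000] = 4.7619; exercise value = 5.0000 > continuation, so V_d = 5.0000 (exercise)
Node 0 (S = 40): continuation = 1/1.05·[0.6000·0.0000 + 0.4000·5.0000] = 1.9048; exercise value = 0.0000 ≤ continuation, so V_0 = 1.9048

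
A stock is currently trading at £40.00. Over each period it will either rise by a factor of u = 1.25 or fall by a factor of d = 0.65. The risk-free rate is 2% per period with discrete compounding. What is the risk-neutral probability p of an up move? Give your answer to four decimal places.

Risk-neutral probability p = (1 + 0.02 − 0.65)/(1.25 − 0.65) = 0.3700/0.6000 = 0.6167

p = 0.6167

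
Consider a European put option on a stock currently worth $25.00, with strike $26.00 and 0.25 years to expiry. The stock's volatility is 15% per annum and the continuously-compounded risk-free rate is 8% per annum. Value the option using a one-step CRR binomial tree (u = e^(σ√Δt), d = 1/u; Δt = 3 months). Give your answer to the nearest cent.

CRR parameters: u = e^(σ√Δt) = e^(0.15·√0.25) = 1.0779, d = 1/u = 0.9277
Per-period rate: rΔt = 0.08·0.25 = 0.02, so R = e^0.02 = 1.0202
Risk-neutral probability p = (e^0.02 − 0.9277)/(1.0779 − 0.9277) = 0.0925/0.1501 = 0.6158
Terminal stock prices: S_u = 26.95, S_d = 23.19
Terminal payoffs (K − S): max(-0.9471, 0) = 0, max(2.806, 0) = 2.806
Node 0 (S = 25): V_0 = e^(−0.02)·[0.6158·0.0000 + 0.3842·2.8064] = 1.0569

$1.06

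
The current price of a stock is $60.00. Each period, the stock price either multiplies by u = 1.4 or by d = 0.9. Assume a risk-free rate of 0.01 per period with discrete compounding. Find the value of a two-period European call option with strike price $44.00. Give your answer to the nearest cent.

$16.87

Risk-neutral probability p = (1 + 0.01 − 0.9)/(1.4 − 0.9) = 0.1100/0.5000 = 0.2200
Terminal stock prices: S_uu = 117.6, S_ud = 75.6, S_dd = 48.6
Terminal payoffs (S − K): max(73.6, 0) = 73.6, max(31.6, 0) = 31.6, max(4.6, 0) = 4.6
Node u (S = 84): V_u = 1/1.01·[0.2200·73.6000 + 0.7800·31.6000] = 40.4356
Node d (S = 54): V_d = 1/1.01·[0.2200·31.6000 + 0.7800·4.6000] = 10.4356
Node 0 (S = 60): V_0 = 1/1.01·[0.2200·40.4356 + 0.7800·10.4356] = 16.8670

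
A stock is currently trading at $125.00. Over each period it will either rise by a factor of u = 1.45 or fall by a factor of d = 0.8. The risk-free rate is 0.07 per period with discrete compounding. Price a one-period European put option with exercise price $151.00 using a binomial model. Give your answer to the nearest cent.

Risk-neutral probability p = (1 + 0.07 − 0.8)/(1.45 − 0.8) = 0.2700/0.6500 = 0.4154
Terminal stock prices: S_u = 181.2, S_d = 100
Terminal payoffs (K − S): max(-30.25, 0) = 0, max(51, 0) = 51
Node 0 (S = 125): V_0 = 1/1.07·[0.4154·0.0000 + 0.5846·51.0000] = 27.8648

$27.86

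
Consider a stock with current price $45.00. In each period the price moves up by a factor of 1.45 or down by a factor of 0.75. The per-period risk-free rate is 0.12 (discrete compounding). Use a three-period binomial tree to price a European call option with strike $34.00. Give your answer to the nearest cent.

Risk-neutral probability p = (1 + 0.12 − 0.75)/(1.45 − 0.75) = 0.3700/0.7000 = 0.5286
Terminal stock prices: S_uuu = 137.2, S_uud = 70.96, S_udd = 36.7, S_ddd = 18.98
Terminal payoffs (S − K): max(103.2, 0) = 103.2, max(36.96, 0) = 36.96, max(2.703, 0) = 2.703, max(-15.02, 0) = 0
Node uu (S = 94.61): V_uu = 1/1.12·[0.5286·103.1881 + 0.4714·36.9594] = 64.2554
Node ud (S = 48.94): V_ud = 1/1.12·[0.5286·36.9594 + 0.4714·2.7031] = 18.5804
Node dd (S = 25.31): V_dd = 1/1.12·[0.5286·2.7031 + 0.4714·0.0000] = 1.2757
Node u (S = 65.25): V_u = 1/1.12·[0.5286·64.2554 + 0.4714·18.5804] = 38.1454
Node d (S = 33.75): V_d = 1/1.12·[0.5286·18.5804 + 0.4714·1.2757] = 9.3058
Node 0 (S = 45): V_0 = 1/1.12·[0.5286·38.1454 + 0.4714·9.3058] = 21.9193

$21.92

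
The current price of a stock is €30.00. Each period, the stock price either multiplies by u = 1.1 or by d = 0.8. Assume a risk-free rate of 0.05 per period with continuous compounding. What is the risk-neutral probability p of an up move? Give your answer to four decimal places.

Risk-neutral probability p = (e^0.05 − 0.8)/(1.1 − 0.8) = 0.2513/0.3000 = 0.8376

p = 0.8376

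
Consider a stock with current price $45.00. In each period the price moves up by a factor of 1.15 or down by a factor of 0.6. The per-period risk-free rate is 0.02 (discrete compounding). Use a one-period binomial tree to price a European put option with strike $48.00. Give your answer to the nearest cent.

Risk-neutral probability p = (1 + 0.02 − 0.6)/(1.15 − 0.6) = 0.4200/0.5500 = 0.7636
Terminal stock prices: S_u = 51.75, S_d = 27
Terminal payoffs (K − S): max(-3.75, 0) = 0, max(21, 0) = 21
Node 0 (S = 45): V_0 = 1/1.02·[0.7636·0.0000 + 0.2364·21.0000] = 4.8663

$4.87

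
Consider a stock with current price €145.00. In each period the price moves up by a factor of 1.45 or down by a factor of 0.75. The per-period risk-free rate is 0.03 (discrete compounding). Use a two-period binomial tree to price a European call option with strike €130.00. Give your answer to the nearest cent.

€38.90

Risk-neutral probability p = (1 + 0.03 − 0.75)/(1.45 − 0.75) = 0.2800/0.7000 = 0.4000
Terminal stock prices: S_uu = 304.9, S_ud = 157.7, S_dd = 81.56
Terminal payoffs (S − K): max(174.9, 0) = 174.9, max(27.69, 0) = 27.69, max(-48.44, 0) = 0
Node u (S = 210.2): V_u = 1/1.03·[0.4000·174.8625 + 0.6000·27.6875] = 84.0364
Node d (S = 108.8): V_d = 1/1.03·[0.4000·27.6875 + 0.6000·0.0000] = 10.7524
Node 0 (S = 145): V_0 = 1/1.03·[0.4000·84.0364 + 0.6000·10.7524] = 38.8990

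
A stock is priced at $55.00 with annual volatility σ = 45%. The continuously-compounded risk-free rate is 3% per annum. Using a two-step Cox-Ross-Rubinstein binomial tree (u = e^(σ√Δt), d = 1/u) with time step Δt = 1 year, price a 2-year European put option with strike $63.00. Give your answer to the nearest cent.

CRR parameters: u = e^(σ√Δt) = e^(0.45·√1) = 1.5683, d = 1/u = 0.6376
Per-period rate: rΔt = 0.03·1 = 0.03, so R = e^0.03 = 1.0305
Risk-neutral probability p = (e^0.03 − 0.6376)/(1.5683 − 0.6376) = 0.3928/0.9307 = 0.4221
Terminal stock prices: S_uu = 135.3, S_ud = 55, S_dd = 22.36
Terminal payoffs (K − S): max(-72.28, 0) = 0, max(8, 0) = 8, max(40.64, 0) = 40.64
Node u (S = 86.26): V_u = e^(−0.03)·[0.4221·0.0000 + 0.5779·8.0000] = 4.4867
Node d (S = 35.07): V_d = e^(−0.03)·[0.4221·8.0000 + 0.5779·40.6387] = 26.0685
Node 0 (S = 55): V_0 = e^(−0.03)·[0.4221·4.4867 + 0.5779·26.0685] = 16.4580

$16.46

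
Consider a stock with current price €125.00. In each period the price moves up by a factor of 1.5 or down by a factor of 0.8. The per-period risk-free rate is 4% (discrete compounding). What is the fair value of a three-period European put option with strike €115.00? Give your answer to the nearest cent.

Risk-neutral probability p = (1 + 0.04 − 0.8)/(1.5 − 0.8) = 0.2400/0.7000 = 0.3429
Terminal stock prices: S_uuu = 421.9, S_uud = 225, S_udd = 120, S_ddd = 64
Terminal payoffs (K − S): max(-306.9, 0) = 0, max(-110, 0) = 0, max(-5, 0) = 0, max(51, 0) = 51
Node uu (S = 281.2): V_uu = 1/1.04·[0.3429·0.0000 + 0.6571·0.0000] = 0.0000
Node ud (S = 150): V_ud = 1/1.04·[0.3429·0.0000 + 0.6571·0.0000] = 0.0000
Node dd (S = 80): V_dd = 1/1.04·[0.3429·0.0000 + 0.6571·51.0000] = 32.2253
Node u (S = 187.5): V_u = 1/1.04·[0.3429·0.0000 + 0.6571·0.0000] = 0.0000
Node d (S = 100): V_d = 1/1.04·[0.3429·0.0000 + 0.6571·32.2253] = 20.3621
Node 0 (S = 125): V_0 = 1/1.04·[0.3429·0.0000 + 0.6571·20.3621] = 12.8662

€12.87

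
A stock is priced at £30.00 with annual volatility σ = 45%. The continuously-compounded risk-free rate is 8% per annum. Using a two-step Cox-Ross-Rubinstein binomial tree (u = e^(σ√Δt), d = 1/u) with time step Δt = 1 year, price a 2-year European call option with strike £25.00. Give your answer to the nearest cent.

£11.66

CRR parameters: u = e^(σ√Δt) = e^(0.45·√1) = 1.5683, d = 1/u = 0.6376
Per-period rate: rΔt = 0.08·1 = 0.08, so R = e^0.08 = 1.0833
Risk-neutral probability p = (e^0.08 − 0.6376)/(1.5683 − 0.6376) = 0.4457/0.9307 = 0.4789
Terminal stock prices: S_uu = 73.79, S_ud = 30, S_dd = 12.2
Terminal payoffs (S − K): max(48.79, 0) = 48.79, max(5, 0) = 5, max(-12.8, 0) = 0
Node u (S = 47.05): V_u = e^(−0.08)·[0.4789·48.7881 + 0.5211·5.0000] = 23.9715
Node d (S = 19.13): V_d = e^(−0.08)·[0.4789·5.0000 + 0.5211·0.0000] = 2.2102
Node 0 (S = 30): V_0 = e^(−0.08)·[0.4789·23.9715 + 0.5211·2.2102] = 11.6595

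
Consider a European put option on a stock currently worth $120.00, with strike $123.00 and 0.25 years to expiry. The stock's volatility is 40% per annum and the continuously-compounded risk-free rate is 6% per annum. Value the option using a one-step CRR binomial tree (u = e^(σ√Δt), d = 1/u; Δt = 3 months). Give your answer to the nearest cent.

$12.49

CRR parameters: u = e^(σ√Δt) = e^(0.4·√0.25) = 1.2214, d = 1/u = 0.8187
Per-period rate: rΔt = 0.06·0.25 = 0.015, so R = e^0.015 = 1.0151
Risk-neutral probability p = (e^0.015 − 0.8187)/(1.2214 − 0.8187) = 0.1964/0.4027 = 0.4877
Terminal stock prices: S_u = 146.6, S_d = 98.25
Terminal payoffs (K − S): max(-23.57, 0) = 0, max(24.75, 0) = 24.75
Node 0 (S = 120): V_0 = e^(−0.015)·[0.4877·0.0000 + 0.5123·24.7523] = 12.4919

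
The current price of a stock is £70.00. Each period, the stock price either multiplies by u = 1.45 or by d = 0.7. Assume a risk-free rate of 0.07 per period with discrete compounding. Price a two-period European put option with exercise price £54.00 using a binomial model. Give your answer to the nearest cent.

Risk-neutral probability p = (1 + 0.07 − 0.7)/(1.45 − 0.7) = 0.3700/0.7500 = 0.4933
Terminal stock prices: S_uu = 147.2, S_ud = 71.05, S_dd = 34.3
Terminal payoffs (K − S): max(-93.18, 0) = 0, max(-17.05, 0) = 0, max(19.7, 0) = 19.7
Node u (S = 101.5): V_u = 1/1.07·[0.4933·0.0000 + 0.5067·0.0000] = 0.0000
Node d (S = 49): V_d = 1/1.07·[0.4933·0.0000 + 0.5067·19.7000] = 9.3283
Node 0 (S = 70): V_0 = 1/1.07·[0.4933·0.0000 + 0.5067·9.3283] = 4.4172

£4.42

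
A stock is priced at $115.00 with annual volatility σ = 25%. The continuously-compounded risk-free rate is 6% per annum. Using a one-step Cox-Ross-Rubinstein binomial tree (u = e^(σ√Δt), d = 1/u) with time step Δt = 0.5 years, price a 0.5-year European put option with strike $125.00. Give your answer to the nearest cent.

CRR parameters: u = e^(σ√Δt) = e^(0.25·√0.5) = 1.1934, d = 1/u = 0.8380
Per-period rate: rΔt = 0.06·0.5 = 0.03, so R = e^0.03 = 1.0305
Risk-neutral probability p = (e^0.03 − 0.8380)/(1.1934 − 0.8380) = 0.1925/0.3554 = 0.5416
Terminal stock prices: S_u = 137.2, S_d = 96.37
Terminal payoffs (K − S): max(-12.24, 0) = 0, max(28.63, 0) = 28.63
Node 0 (S = 115): V_0 = e^(−0.03)·[0.5416·0.0000 + 0.4584·28.6338] = 12.7375

$12.74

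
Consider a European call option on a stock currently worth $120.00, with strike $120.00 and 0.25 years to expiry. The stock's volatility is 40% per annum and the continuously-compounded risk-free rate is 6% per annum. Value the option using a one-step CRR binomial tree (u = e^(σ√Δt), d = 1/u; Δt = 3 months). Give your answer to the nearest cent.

$12.76

CRR parameters: u = e^(σ√Δt) = e^(0.4·√0.25) = 1.2214, d = 1/u = 0.8187
Per-period rate: rΔt = 0.06·0.25 = 0.015, so R = e^0.015 = 1.0151
Risk-neutral probability p = (e^0.015 − 0.8187)/(1.2214 − 0.8187) = 0.1964/0.4027 = 0.4877
Terminal stock prices: S_u = 146.6, S_d = 98.25
Terminal payoffs (S − K): max(26.57, 0) = 26.57, max(-21.75, 0) = 0
Node 0 (S = 120): V_0 = e^(−0.015)·[0.4877·26.5683 + 0.5123·0.0000] = 12.7644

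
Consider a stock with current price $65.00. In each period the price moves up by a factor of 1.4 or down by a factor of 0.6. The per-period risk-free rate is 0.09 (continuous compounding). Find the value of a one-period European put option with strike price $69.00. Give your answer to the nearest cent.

Risk-neutral probability p = (e^0.09 − 0.6)/(1.4 − 0.6) = 0.4942/0.8000 = 0.6177
Terminal stock prices: S_u = 91, S_d = 39
Terminal payoffs (K − S): max(-22, 0) = 0, max(30, 0) = 30
Node 0 (S = 65): V_0 = e^(−0.09)·[0.6177·0.0000 + 0.3823·30.0000] = 10.4814

$10.48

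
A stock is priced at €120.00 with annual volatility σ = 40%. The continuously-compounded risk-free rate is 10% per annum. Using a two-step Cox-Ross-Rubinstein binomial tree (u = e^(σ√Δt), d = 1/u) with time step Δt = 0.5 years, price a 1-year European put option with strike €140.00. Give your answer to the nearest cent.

CRR parameters: u = e^(σ√Δt) = e^(0.4·√0.5) = 1.3269, d = 1/u = 0.7536
Per-period rate: rΔt = 0.1·0.5 = 0.05, so R = e^0.05 = 1.0513
Risk-neutral probability p = (e^0.05 − 0.7536)/(1.3269 − 0.7536) = 0.2976/0.5733 = 0.5192
Terminal stock prices: S_uu = 211.3, S_ud = 120, S_dd = 68.16
Terminal payoffs (K − S): max(-71.28, 0) = 0, max(20, 0) = 20, max(71.84, 0) = 71.84
Node u (S = 159.2): V_u = e^(−0.05)·[0.5192·0.0000 + 0.4808·20.0000] = 9.1471
Node d (S = 90.44): V_d = e^(−0.05)·[0.5192·20.0000 + 0.4808·71.8435] = 42.7355
Node 0 (S = 120): V_0 = e^(−0.05)·[0.5192·9.1471 + 0.4808·42.7355] = 24.0629

€24.06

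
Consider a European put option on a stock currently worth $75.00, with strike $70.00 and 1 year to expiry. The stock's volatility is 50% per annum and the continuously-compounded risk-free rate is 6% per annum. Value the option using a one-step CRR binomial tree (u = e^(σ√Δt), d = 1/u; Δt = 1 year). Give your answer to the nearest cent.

CRR parameters: u = e^(σ√Δt) = e^(0.5·√1) = 1.6487, d = 1/u = 0.6065
Per-period rate: rΔt = 0.06·1 = 0.06, so R = e^0.06 = 1.0618
Risk-neutral probability p = (e^0.06 − 0.6065)/(1.6487 − 0.6065) = 0.4553/1.0422 = 0.4369
Terminal stock prices: S_u = 123.7, S_d = 45.49
Terminal payoffs (K − S): max(-53.65, 0) = 0, max(24.51, 0) = 24.51
Node 0 (S = 75): V_0 = e^(−0.06)·[0.4369·0.0000 + 0.5631·24.5102] = 12.9985

$13.00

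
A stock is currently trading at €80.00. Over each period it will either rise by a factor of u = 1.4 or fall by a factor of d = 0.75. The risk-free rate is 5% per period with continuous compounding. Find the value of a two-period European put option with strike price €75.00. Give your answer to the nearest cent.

€7.81

Risk-neutral probability p = (e^0.05 − 0.75)/(1.4 − 0.75) = 0.3013/0.6500 = 0.4635
Terminal stock prices: S_uu = 156.8, S_ud = 84, S_dd = 45
Terminal payoffs (K − S): max(-81.8, 0) = 0, max(-9, 0) = 0, max(30, 0) = 30
Node u (S = 112): V_u = e^(−0.05)·[0.4635·0.0000 + 0.5365·0.0000] = 0.0000
Node d (S = 60): V_d = e^(−0.05)·[0.4635·0.0000 + 0.5365·30.0000] = 15.3102
Node 0 (S = 80): V_0 = e^(−0.05)·[0.4635·0.0000 + 0.5365·15.3102] = 7.8134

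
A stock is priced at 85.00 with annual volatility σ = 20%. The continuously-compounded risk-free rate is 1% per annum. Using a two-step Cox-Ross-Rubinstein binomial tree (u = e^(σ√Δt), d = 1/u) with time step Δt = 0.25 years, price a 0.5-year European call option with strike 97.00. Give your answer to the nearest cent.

1.61

CRR parameters: u = e^(σ√Δt) = e^(0.2·√0.25) = 1.1052, d = 1/u = 0.9048
Per-period rate: rΔt = 0.01·0.25 = 0.0025, so R = e^0.0025 = 1.0025
Risk-neutral probability p = (e^0.0025 − 0.9048)/(1.1052 − 0.9048) = 0.0977/0.2003 = 0.4875
Terminal stock prices: S_uu = 103.8, S_ud = 85, S_dd = 69.59
Terminal payoffs (S − K): max(6.819, 0) = 6.819, max(-12, 0) = 0, max(-27.41, 0) = 0
Node u (S = 93.94): V_u = e^(−0.0025)·[0.4875·6.8192 + 0.5125·0.0000] = 3.3162
Node d (S = 76.91): V_d = e^(−0.0025)·[0.4875·0.0000 + 0.5125·0.0000] = 0.0000
Node 0 (S = 85): V_0 = e^(−0.0025)·[0.4875·3.3162 + 0.5125·0.0000] = 1.6127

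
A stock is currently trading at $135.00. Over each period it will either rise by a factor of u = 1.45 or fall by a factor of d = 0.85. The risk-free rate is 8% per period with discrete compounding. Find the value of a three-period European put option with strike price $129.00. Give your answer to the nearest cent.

Risk-neutral probability p = (1 + 0.08 − 0.85)/(1.45 − 0.85) = 0.2300/0.6000 = 0.3833
Terminal stock prices: S_uuu = 411.6, S_uud = 241.3, S_udd = 141.4, S_ddd = 82.91
Terminal payoffs (K − S): max(-282.6, 0) = 0, max(-112.3, 0) = 0, max(-12.43, 0) = 0, max(46.09, 0) = 46.09
Node uu (S = 283.8): V_uu = 1/1.08·[0.3833·0.0000 + 0.6167·0.0000] = 0.0000
Node ud (S = 166.4): V_ud = 1/1.08·[0.3833·0.0000 + 0.6167·0.0000] = 0.0000
Node dd (S = 97.54): V_dd = 1/1.08·[0.3833·0.0000 + 0.6167·46.0931] = 26.3186
Node u (S = 195.8): V_u = 1/1.08·[0.3833·0.0000 + 0.6167·0.0000] = 0.0000
Node d (S = 114.8): V_d = 1/1.08·[0.3833·0.0000 + 0.6167·26.3186] = 15.0276
Node 0 (S = 135): V_0 = 1/1.08·[0.3833·0.0000 + 0.6167·15.0276] = 8.5806

$8.58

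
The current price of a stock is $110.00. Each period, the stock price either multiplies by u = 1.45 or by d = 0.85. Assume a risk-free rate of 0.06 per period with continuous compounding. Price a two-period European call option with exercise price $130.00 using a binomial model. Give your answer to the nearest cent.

$13.46

Risk-neutral probability p = (e^0.06 − 0.85)/(1.45 − 0.85) = 0.2118/0.6000 = 0.3531
Terminal stock prices: S_uu = 231.3, S_ud = 135.6, S_dd = 79.47
Terminal payoffs (S − K): max(101.3, 0) = 101.3, max(5.575, 0) = 5.575, max(-50.53, 0) = 0
Node u (S = 159.5): V_u = e^(−0.06)·[0.3531·101.2750 + 0.6469·5.5750] = 37.0706
Node d (S = 93.5): V_d = e^(−0.06)·[0.3531·5.5750 + 0.6469·0.0000] = 1.8537
Node 0 (S = 110): V_0 = e^(−0.06)·[0.3531·37.0706 + 0.6469·1.8537] = 13.4554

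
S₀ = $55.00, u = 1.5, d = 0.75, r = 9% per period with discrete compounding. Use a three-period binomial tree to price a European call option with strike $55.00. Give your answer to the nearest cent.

Risk-neutral probability p = (1 + 0.09 − 0.75)/(1.5 − 0.75) = 0.3400/0.7500 = 0.4533
Terminal stock prices: S_uuu = 185.6, S_uud = 92.81, S_udd = 46.41, S_ddd = 23.2
Terminal payoffs (S − K): max(130.6, 0) = 130.6, max(37.81, 0) = 37.81, max(-8.594, 0) = 0, max(-31.8, 0) = 0
Node uu (S = 123.8): V_uu = 1/1.09·[0.4533·130.6250 + 0.5467·37.8125] = 73.2913
Node ud (S = 61.88): V_ud = 1/1.09·[0.4533·37.8125 + 0.5467·0.0000] = 15.7263
Node dd (S = 30.94): V_dd = 1/1.09·[0.4533·0.0000 + 0.5467·0.0000] = 0.0000
Node u (S = 82.5): V_u = 1/1.09·[0.4533·73.2913 + 0.5467·15.7263] = 38.3692
Node d (S = 41.25): V_d = 1/1.09·[0.4533·15.7263 + 0.5467·0.0000] = 6.5406
Node 0 (S = 55): V_0 = 1/1.09·[0.4533·38.3692 + 0.5467·6.5406] = 19.2381

$19.24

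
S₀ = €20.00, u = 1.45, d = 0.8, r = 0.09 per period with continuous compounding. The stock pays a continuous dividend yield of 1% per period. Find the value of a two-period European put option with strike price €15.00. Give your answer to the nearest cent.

€0.58

Per-period risk-free factor R = e^0.09 = 1.0942; dividend-adjusted growth = e^(0.09−0.01) = 1.0833.
Risk-neutral probability p = (1.0833 − 0.8)/(1.45 − 0.8) = 0.2833/0.6500 = 0.4358
Terminal stock prices: S_uu = 42.05, S_ud = 23.2, S_dd = 12.8
Terminal payoffs (K − S): max(-27.05, 0) = 0, max(-8.2, 0) = 0, max(2.2, 0) = 2.2
Node u (S = 29): V_u = e^(−0.09)·[0.4358·0.0000 + 0.5642·0.0000] = 0.0000
Node d (S = 16): V_d = e^(−0.09)·[0.4358·0.0000 + 0.5642·2.2000] = 1.1344
Node 0 (S = 20): V_0 = e^(−0.09)·[0.4358·0.0000 + 0.5642·1.1344] = 0.5849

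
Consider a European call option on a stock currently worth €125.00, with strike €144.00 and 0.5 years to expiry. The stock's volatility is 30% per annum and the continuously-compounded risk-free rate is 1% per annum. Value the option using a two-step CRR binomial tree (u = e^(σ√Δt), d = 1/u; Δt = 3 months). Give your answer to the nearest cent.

€5.46

CRR parameters: u = e^(σ√Δt) = e^(0.3·√0.25) = 1.1618, d = 1/u = 0.8607
Per-period rate: rΔt = 0.01·0.25 = 0.0025, so R = e^0.0025 = 1.0025
Risk-neutral probability p = (e^0.0025 − 0.8607)/(1.1618 − 0.8607) = 0.1418/0.3011 = 0.4709
Terminal stock prices: S_uu = 168.7, S_ud = 125, S_dd = 92.6
Terminal payoffs (S − K): max(24.73, 0) = 24.73, max(-19, 0) = 0, max(-51.4, 0) = 0
Node u (S = 145.2): V_u = e^(−0.0025)·[0.4709·24.7324 + 0.5291·0.0000] = 11.6170
Node d (S = 107.6): V_d = e^(−0.0025)·[0.4709·0.0000 + 0.5291·0.0000] = 0.0000
Node 0 (S = 125): V_0 = e^(−0.0025)·[0.4709·11.6170 + 0.5291·0.0000] = 5.4566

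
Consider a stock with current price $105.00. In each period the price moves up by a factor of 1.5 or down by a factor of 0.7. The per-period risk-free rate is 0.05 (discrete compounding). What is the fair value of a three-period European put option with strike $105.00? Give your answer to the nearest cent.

Risk-neutral probability p = (1 + 0.05 − 0.7)/(1.5 − 0.7) = 0.3500/0.8000 = 0.4375
Terminal stock prices: S_uuu = 354.4, S_uud = 165.4, S_udd = 77.17, S_ddd = 36.01
Terminal payoffs (K − S): max(-249.4, 0) = 0, max(-60.38, 0) = 0, max(27.83, 0) = 27.83, max(68.99, 0) = 68.99
Node uu (S = 236.2): V_uu = 1/1.05·[0.4375·0.0000 + 0.5625·0.0000] = 0.0000
Node ud (S = 110.2): V_ud = 1/1.05·[0.4375·0.0000 + 0.5625·27.8250] = 14.9063
Node dd (S = 51.45): V_dd = 1/1.05·[0.4375·27.8250 + 0.5625·68.9850] = 48.5500
Node u (S = 157.5): V_u = 1/1.05·[0.4375·0.0000 + 0.5625·14.9063] = 7.9855
Node d (S = 73.5): V_d = 1/1.05·[0.4375·14.9063 + 0.5625·48.5500] = 32.2199
Node 0 (S = 105): V_0 = 1/1.05·[0.4375·7.9855 + 0.5625·32.2199] = 20.5879

$20.59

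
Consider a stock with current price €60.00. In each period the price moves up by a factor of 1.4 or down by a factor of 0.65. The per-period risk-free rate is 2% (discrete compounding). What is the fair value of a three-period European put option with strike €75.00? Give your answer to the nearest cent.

€21.32

Risk-neutral probability p = (1 + 0.02 − 0.65)/(1.4 − 0.65) = 0.3700/0.7500 = 0.4933
Terminal stock prices: S_uuu = 164.6, S_uud = 76.44, S_udd = 35.49, S_ddd = 16.48
Terminal payoffs (K − S): max(-89.64, 0) = 0, max(-1.44, 0) = 0, max(39.51, 0) = 39.51, max(58.52, 0) = 58.52
Node uu (S = 117.6): V_uu = 1/1.02·[0.4933·0.0000 + 0.5067·0.0000] = 0.0000
Node ud (S = 54.6): V_ud = 1/1.02·[0.4933·0.0000 + 0.5067·39.5100] = 19.6259
Node dd (S = 25.35): V_dd = 1/1.02·[0.4933·39.5100 + 0.5067·58.5225] = 48.1794
Node u (S = 84): V_u = 1/1.02·[0.4933·0.0000 + 0.5067·19.6259] = 9.7488
Node d (S = 39): V_d = 1/1.02·[0.4933·19.6259 + 0.5067·48.1794] = 33.4245
Node 0 (S = 60): V_0 = 1/1.02·[0.4933·9.7488 + 0.5067·33.4245] = 21.3181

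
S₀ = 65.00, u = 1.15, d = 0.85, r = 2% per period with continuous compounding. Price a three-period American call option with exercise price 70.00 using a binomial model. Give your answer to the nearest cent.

6.17

Risk-neutral probability p = (e^0.02 − 0.85)/(1.15 − 0.85) = 0.1702/0.3000 = 0.5673
Terminal stock prices: S_uuu = 98.86, S_uud = 73.07, S_udd = 54.01, S_ddd = 39.92
Terminal payoffs (S − K): max(28.86, 0) = 28.86, max(3.068, 0) = 3.068, max(-15.99, 0) = 0, max(-30.08, 0) = 0
Node uu (S = 85.96): continuation = e^(−0.02)·[0.5673·28.8569 + 0.4327·3.0681] = 17.3486; exercise value = 15.9625 ≤ continuation, so V_uu = 17.3486
Node ud (S = 63.54): continuation = e^(−0.02)·[0.5673·3.0681 + 0.4327·0.0000] = 1.7062; exercise value = 0.0000 ≤ continuation, so V_ud = 1.7062
Node dd (S = 46.96): continuation = e^(−0.02)·[0.5673·0.0000 + 0.4327·0.0000] = 0.0000; exercise value = 0.0000 ≤ continuation, so V_dd = 0.0000
Node u (S = 74.75): continuation = e^(−0.02)·[0.5673·17.3486 + 0.4327·1.7062] = 10.3712; exercise value = 4.7500 ≤ continuation, so V_u = 10.3712
Node d (S = 55.25): continuation = e^(−0.02)·[0.5673·1.7062 + 0.4327·0.0000] = 0.9488; exercise value = 0.0000 ≤ continuation, so V_d = 0.9488
Node 0 (S = 65): continuation = e^(−0.02)·[0.5673·10.3712 + 0.4327·0.9488] = 6.1699; exercise value = 0.0000 ≤ continuation, so V_0 = 6.1699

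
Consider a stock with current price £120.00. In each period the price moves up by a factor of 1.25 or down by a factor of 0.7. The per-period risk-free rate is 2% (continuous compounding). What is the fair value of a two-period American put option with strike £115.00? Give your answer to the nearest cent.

Risk-neutral probability p = (e^0.02 − 0.7)/(1.25 − 0.7) = 0.3202/0.5500 = 0.5822
Terminal stock prices: S_uu = 187.5, S_ud = 105, S_dd = 58.8
Terminal payoffs (K − S): max(-72.5, 0) = 0, max(10, 0) = 10, max(56.2, 0) = 56.2
Node u (S = 150): continuation = e^(−0.02)·[0.5822·0.0000 + 0.4178·10.0000] = 4.0954; exercise value = 0.0000 ≤ continuation, so V_u = 4.0954
Node d (S = 84): continuation = e^(−0.02)·[0.5822·10.0000 + 0.4178·56.2000] = 28.7228; exercise value = 31.0000 > continuation, so V_d = 31.0000 (exercise)
Node 0 (S = 120): continuation = e^(−0.02)·[0.5822·4.0954 + 0.4178·31.0000] = 15.0329; exercise value = 0.0000 ≤ continuation, so V_0 = 15.0329

£15.03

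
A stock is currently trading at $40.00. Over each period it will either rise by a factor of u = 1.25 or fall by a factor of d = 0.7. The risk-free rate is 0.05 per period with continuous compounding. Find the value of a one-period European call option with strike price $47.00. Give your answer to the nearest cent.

Risk-neutral probability p = (e^0.05 − 0.7)/(1.25 − 0.7) = 0.3513/0.5500 = 0.6387
Terminal stock prices: S_u = 50, S_d = 28
Terminal payoffs (S − K): max(3, 0) = 3, max(-19, 0) = 0
Node 0 (S = 40): V_0 = e^(−0.05)·[0.6387·3.0000 + 0.3613·0.0000] = 1.8226

$1.82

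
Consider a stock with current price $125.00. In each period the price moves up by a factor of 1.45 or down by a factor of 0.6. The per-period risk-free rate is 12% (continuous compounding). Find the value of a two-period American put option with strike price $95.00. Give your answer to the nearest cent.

Risk-neutral probability p = (e^0.12 − 0.6)/(1.45 − 0.6) = 0.5275/0.8500 = 0.6206
Terminal stock prices: S_uu = 262.8, S_ud = 108.8, S_dd = 45
Terminal payoffs (K − S): max(-167.8, 0) = 0, max(-13.75, 0) = 0, max(50, 0) = 50
Node u (S = 181.2): continuation = e^(−0.12)·[0.6206·0.0000 + 0.3794·0.0000] = 0.0000; exercise value = 0.0000 ≤ continuation, so V_u = 0.0000
Node d (S = 75): continuation = e^(−0.12)·[0.6206·0.0000 + 0.3794·50.0000] = 16.8256; exercise value = 20.0000 > continuation, so V_d = 20.0000 (exercise)
Node 0 (S = 125): continuation = e^(−0.12)·[0.6206·0.0000 + 0.3794·20.0000] = 6.7302; exercise value = 0.0000 ≤ continuation, so V_0 = 6.7302

$6.73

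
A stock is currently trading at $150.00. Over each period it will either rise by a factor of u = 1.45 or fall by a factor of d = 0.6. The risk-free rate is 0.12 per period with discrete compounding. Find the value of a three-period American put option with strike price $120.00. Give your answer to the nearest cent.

Risk-neutral probability p = (1 + 0.12 − 0.6)/(1.45 − 0.6) = 0.5200/0.8500 = 0.6118
Terminal stock prices: S_uuu = 457.3, S_uud = 189.2, S_udd = 78.3, S_ddd = 32.4
Terminal payoffs (K − S): max(-337.3, 0) = 0, max(-69.22, 0) = 0, max(41.7, 0) = 41.7, max(87.6, 0) = 87.6
Node uu (S = 315.4): continuation = 1/1.12·[0.6118·0.0000 + 0.3882·0.0000] = 0.0000; exercise value = 0.0000 ≤ continuation, so V_uu = 0.0000
Node ud (S = 130.5): continuation = 1/1.12·[0.6118·0.0000 + 0.3882·41.7000] = 14.4548; exercise value = 0.0000 ≤ continuation, so V_ud = 14.4548
Node dd (S = 54): continuation = 1/1.12·[0.6118·41.7000 + 0.3882·87.6000] = 53.1429; exercise value = 66.0000 > continuation, so V_dd = 66.0000 (exercise)
Node u (S = 217.5): continuation = 1/1.12·[0.6118·0.0000 + 0.3882·14.4548] = 5.0106; exercise value = 0.0000 ≤ continuation, so V_u = 5.0106
Node d (S = 90): continuation = 1/1.12·[0.6118·14.4548 + 0.3882·66.0000] = 30.7736; exercise value = 30.0000 ≤ continuation, so V_d = 30.7736
Node 0 (S = 150): continuation = 1/1.12·[0.6118·5.0106 + 0.3882·30.7736] = 13.4042; exercise value = 0.0000 ≤ continuation, so V_0 = 13.4042

$13.40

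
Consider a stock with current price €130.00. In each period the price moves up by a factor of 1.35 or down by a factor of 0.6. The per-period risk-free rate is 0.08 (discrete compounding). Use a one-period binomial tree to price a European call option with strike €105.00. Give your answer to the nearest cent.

€41.78

Risk-neutral probability p = (1 + 0.08 − 0.6)/(1.35 − 0.6) = 0.4800/0.7500 = 0.6400
Terminal stock prices: S_u = 175.5, S_d = 78
Terminal payoffs (S − K): max(70.5, 0) = 70.5, max(-27, 0) = 0
Node 0 (S = 130): V_0 = 1/1.08·[0.6400·70.5000 + 0.3600·0.0000] = 41.7778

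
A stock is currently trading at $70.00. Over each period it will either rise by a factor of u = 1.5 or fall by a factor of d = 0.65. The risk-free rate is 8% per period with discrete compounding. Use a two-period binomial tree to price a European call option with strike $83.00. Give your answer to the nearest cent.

$16.35

Risk-neutral probability p = (1 + 0.08 − 0.65)/(1.5 − 0.65) = 0.4300/0.8500 = 0.5059
Terminal stock prices: S_uu = 157.5, S_ud = 68.25, S_dd = 29.58
Terminal payoffs (S − K): max(74.5, 0) = 74.5, max(-14.75, 0) = 0, max(-53.42, 0) = 0
Node u (S = 105): V_u = 1/1.08·[0.5059·74.5000 + 0.4941·0.0000] = 34.8965
Node d (S = 45.5): V_d = 1/1.08·[0.5059·0.0000 + 0.4941·0.0000] = 0.0000
Node 0 (S = 70): V_0 = 1/1.08·[0.5059·34.8965 + 0.4941·0.0000] = 16.3459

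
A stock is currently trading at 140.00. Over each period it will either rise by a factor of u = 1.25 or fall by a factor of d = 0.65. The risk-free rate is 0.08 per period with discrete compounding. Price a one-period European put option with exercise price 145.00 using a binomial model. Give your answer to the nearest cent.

Risk-neutral probability p = (1 + 0.08 − 0.65)/(1.25 − 0.65) = 0.4300/0.6000 = 0.7167
Terminal stock prices: S_u = 175, S_d = 91
Terminal payoffs (K − S): max(-30, 0) = 0, max(54, 0) = 54
Node 0 (S = 140): V_0 = 1/1.08·[0.7167·0.0000 + 0.2833·54.0000] = 14.1667

14.17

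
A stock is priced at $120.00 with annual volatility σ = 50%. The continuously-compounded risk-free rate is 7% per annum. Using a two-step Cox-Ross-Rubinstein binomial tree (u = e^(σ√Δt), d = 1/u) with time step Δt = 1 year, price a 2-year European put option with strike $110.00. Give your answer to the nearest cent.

CRR parameters: u = e^(σ√Δt) = e^(0.5·√1) = 1.6487, d = 1/u = 0.6065
Per-period rate: rΔt = 0.07·1 = 0.07, so R = e^0.07 = 1.0725
Risk-neutral probability p = (e^0.07 − 0.6065)/(1.6487 − 0.6065) = 0.4660/1.0422 = 0.4471
Terminal stock prices: S_uu = 326.2, S_ud = 120, S_dd = 44.15
Terminal payoffs (K − S): max(-216.2, 0) = 0, max(-10, 0) = 0, max(65.85, 0) = 65.85
Node u (S = 197.8): V_u = e^(−0.07)·[0.4471·0.0000 + 0.5529·0.0000] = 0.0000
Node d (S = 72.78): V_d = e^(−0.07)·[0.4471·0.0000 + 0.5529·65.8545] = 33.9485
Node 0 (S = 120): V_0 = e^(−0.07)·[0.4471·0.0000 + 0.5529·33.9485] = 17.5007

$17.50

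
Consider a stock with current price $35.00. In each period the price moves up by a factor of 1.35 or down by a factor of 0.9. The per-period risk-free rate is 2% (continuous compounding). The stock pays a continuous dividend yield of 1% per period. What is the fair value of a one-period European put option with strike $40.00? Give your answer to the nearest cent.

Per-period risk-free factor R = e^0.02 = 1.0202; dividend-adjusted growth = e^(0.02−0.01) = 1.0101.
Risk-neutral probability p = (1.0101 − 0.9)/(1.35 − 0.9) = 0.1101/0.4500 = 0.2446
Terminal stock prices: S_u = 47.25, S_d = 31.5
Terminal payoffs (K − S): max(-7.25, 0) = 0, max(8.5, 0) = 8.5
Node 0 (S = 35): V_0 = e^(−0.02)·[0.2446·0.0000 + 0.7554·8.5000] = 6.2941

$6.29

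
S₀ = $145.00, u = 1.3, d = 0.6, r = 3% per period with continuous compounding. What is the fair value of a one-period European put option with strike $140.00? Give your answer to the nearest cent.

$19.81

Risk-neutral probability p = (e^0.03 − 0.6)/(1.3 − 0.6) = 0.4305/0.7000 = 0.6149
Terminal stock prices: S_u = 188.5, S_d = 87
Terminal payoffs (K − S): max(-48.5, 0) = 0, max(53, 0) = 53
Node 0 (S = 145): V_0 = e^(−0.03)·[0.6149·0.0000 + 0.3851·53.0000] = 19.8053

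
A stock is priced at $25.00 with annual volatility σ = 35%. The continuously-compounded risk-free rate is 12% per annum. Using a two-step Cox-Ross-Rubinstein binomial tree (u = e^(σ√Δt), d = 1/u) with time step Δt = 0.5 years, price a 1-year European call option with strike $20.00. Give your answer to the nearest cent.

CRR parameters: u = e^(σ√Δt) = e^(0.35·√0.5) = 1.2808, d = 1/u = 0.7808
Per-period rate: rΔt = 0.12·0.5 = 0.06, so R = e^0.06 = 1.0618
Risk-neutral probability p = (e^0.06 − 0.7808)/(1.2808 − 0.7808) = 0.2811/0.5000 = 0.5621
Terminal stock prices: S_uu = 41.01, S_ud = 25, S_dd = 15.24
Terminal payoffs (S − K): max(21.01, 0) = 21.01, max(5, 0) = 5, max(-4.76, 0) = 0
Node u (S = 32.02): V_u = e^(−0.06)·[0.5621·21.0114 + 0.4379·5.0000] = 13.1848
Node d (S = 19.52): V_d = e^(−0.06)·[0.5621·5.0000 + 0.4379·0.0000] = 2.6469
Node 0 (S = 25): V_0 = e^(−0.06)·[0.5621·13.1848 + 0.4379·2.6469] = 8.0712

$8.07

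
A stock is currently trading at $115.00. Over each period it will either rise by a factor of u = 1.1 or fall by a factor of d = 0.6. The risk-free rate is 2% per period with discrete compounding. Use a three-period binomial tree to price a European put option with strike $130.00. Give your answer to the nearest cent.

Risk-neutral probability p = (1 + 0.02 − 0.6)/(1.1 − 0.6) = 0.4200/0.5000 = 0.8400
Terminal stock prices: S_uuu = 153.1, S_uud = 83.49, S_udd = 45.54, S_ddd = 24.84
Terminal payoffs (K − S): max(-23.07, 0) = 0, max(46.51, 0) = 46.51, max(84.46, 0) = 84.46, max(105.2, 0) = 105.2
Node uu (S = 139.2): V_uu = 1/1.02·[0.8400·0.0000 + 0.1600·46.5100] = 7.2957
Node ud (S = 75.9): V_ud = 1/1.02·[0.8400·46.5100 + 0.1600·84.4600] = 51.5510
Node dd (S = 41.4): V_dd = 1/1.02·[0.8400·84.4600 + 0.1600·105.1600] = 86.0510
Node u (S = 126.5): V_u = 1/1.02·[0.8400·7.2957 + 0.1600·51.5510] = 14.0946
Node d (S = 69): V_d = 1/1.02·[0.8400·51.5510 + 0.1600·86.0510] = 55.9519
Node 0 (S = 115): V_0 = 1/1.02·[0.8400·14.0946 + 0.1600·55.9519] = 20.3841

$20.38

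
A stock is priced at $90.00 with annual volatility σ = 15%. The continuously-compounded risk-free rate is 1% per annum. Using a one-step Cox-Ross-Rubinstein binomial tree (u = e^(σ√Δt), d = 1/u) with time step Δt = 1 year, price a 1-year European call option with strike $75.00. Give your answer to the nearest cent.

CRR parameters: u = e^(σ√Δt) = e^(0.15·√1) = 1.1618, d = 1/u = 0.8607
Per-period rate: rΔt = 0.01·1 = 0.01, so R = e^0.01 = 1.0101
Risk-neutral probability p = (e^0.01 − 0.8607)/(1.1618 − 0.8607) = 0.1493/0.3011 = 0.4959
Terminal stock prices: S_u = 104.6, S_d = 77.46
Terminal payoffs (S − K): max(29.57, 0) = 29.57, max(2.464, 0) = 2.464
Node 0 (S = 90): V_0 = e^(−0.01)·[0.4959·29.5651 + 0.5041·2.4637] = 15.7463

$15.75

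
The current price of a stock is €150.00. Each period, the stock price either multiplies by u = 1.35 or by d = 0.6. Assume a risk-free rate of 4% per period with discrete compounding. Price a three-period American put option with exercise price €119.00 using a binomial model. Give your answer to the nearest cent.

€18.48

Risk-neutral probability p = (1 + 0.04 − 0.6)/(1.35 − 0.6) = 0.4400/0.7500 = 0.5867
Terminal stock prices: S_uuu = 369.1, S_uud = 164, S_udd = 72.9, S_ddd = 32.4
Terminal payoffs (K − S): max(-250.1, 0) = 0, max(-45.03, 0) = 0, max(46.1, 0) = 46.1, max(86.6, 0) = 86.6
Node uu (S = 273.4): continuation = 1/1.04·[0.5867·0.0000 + 0.4133·0.0000] = 0.0000; exercise value = 0.0000 ≤ continuation, so V_uu = 0.0000
Node ud (S = 121.5): continuation = 1/1.04·[0.5867·0.0000 + 0.4133·46.1000] = 18.3218; exercise value = 0.0000 ≤ continuation, so V_ud = 18.3218
Node dd (S = 54): continuation = 1/1.04·[0.5867·46.1000 + 0.4133·86.6000] = 60.4231; exercise value = 65.0000 > continuation, so V_dd = 65.0000 (exercise)
Node u (S = 202.5): continuation = 1/1.04·[0.5867·0.0000 + 0.4133·18.3218] = 7.2817; exercise value = 0.0000 ≤ continuation, so V_u = 7.2817
Node d (S = 90): continuation = 1/1.04·[0.5867·18.3218 + 0.4133·65.0000] = 36.1687; exercise value = 29.0000 ≤ continuation, so V_d = 36.1687
Node 0 (S = 150): continuation = 1/1.04·[0.5867·7.2817 + 0.4133·36.1687] = 18.4824; exercise value = 0.0000 ≤ continuation, so V_0 = 18.4824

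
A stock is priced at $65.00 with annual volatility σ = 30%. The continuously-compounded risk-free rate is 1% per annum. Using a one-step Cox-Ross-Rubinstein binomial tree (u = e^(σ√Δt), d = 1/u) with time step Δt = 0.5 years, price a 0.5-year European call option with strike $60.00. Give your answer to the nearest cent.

CRR parameters: u = e^(σ√Δt) = e^(0.3·√0.5) = 1.2363, d = 1/u = 0.8089
Per-period rate: rΔt = 0.01·0.5 = 0.005, so R = e^0.005 = 1.0050
Risk-neutral probability p = (e^0.005 − 0.8089)/(1.2363 − 0.8089) = 0.1962/0.4275 = 0.4589
Terminal stock prices: S_u = 80.36, S_d = 52.58
Terminal payoffs (S − K): max(20.36, 0) = 20.36, max(-7.424, 0) = 0
Node 0 (S = 65): V_0 = e^(−0.005)·[0.4589·20.3602 + 0.5411·0.0000] = 9.2965

$9.30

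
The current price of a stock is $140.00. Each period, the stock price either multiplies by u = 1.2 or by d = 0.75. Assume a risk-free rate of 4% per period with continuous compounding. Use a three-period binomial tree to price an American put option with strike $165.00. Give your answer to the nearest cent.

Risk-neutral probability p = (e^0.04 − 0.75)/(1.2 − 0.75) = 0.2908/0.4500 = 0.6462
Terminal stock prices: S_uuu = 241.9, S_uud = 151.2, S_udd = 94.5, S_ddd = 59.06
Terminal payoffs (K − S): max(-76.92, 0) = 0, max(13.8, 0) = 13.8, max(70.5, 0) = 70.5, max(105.9, 0) = 105.9
Node uu (S = 201.6): continuation = e^(−0.04)·[0.6462·0.0000 + 0.3538·13.8000] = 4.6904; exercise value = 0.0000 ≤ continuation, so V_uu = 4.6904
Node ud (S = 126): continuation = e^(−0.04)·[0.6462·13.8000 + 0.3538·70.5000] = 32.5303; exercise value = 39.0000 > continuation, so V_ud = 39.0000 (exercise)
Node dd (S = 78.75): continuation = e^(−0.04)·[0.6462·70.5000 + 0.3538·105.9375] = 79.7803; exercise value = 86.2500 > continuation, so V_dd = 86.2500 (exercise)
Node u (S = 168): continuation = e^(−0.04)·[0.6462·4.6904 + 0.3538·39.0000] = 16.1677; exercise value = 0.0000 ≤ continuation, so V_u = 16.1677
Node d (S = 105): continuation = e^(−0.04)·[0.6462·39.0000 + 0.3538·86.2500] = 53.5303; exercise value = 60.0000 > continuation, so V_d = 60.0000 (exercise)
Node 0 (S = 140): continuation = e^(−0.04)·[0.6462·16.1677 + 0.3538·60.0000] = 30.4316; exercise value = 25.0000 ≤ continuation, so V_0 = 30.4316

$30.43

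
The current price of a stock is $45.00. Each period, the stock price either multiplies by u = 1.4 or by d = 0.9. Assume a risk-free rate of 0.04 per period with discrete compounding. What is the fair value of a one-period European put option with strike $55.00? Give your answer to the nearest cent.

Risk-neutral probability p = (1 + 0.04 − 0.9)/(1.4 − 0.9) = 0.1400/0.5000 = 0.2800
Terminal stock prices: S_u = 63, S_d = 40.5
Terminal payoffs (K − S): max(-8, 0) = 0, max(14.5, 0) = 14.5
Node 0 (S = 45): V_0 = 1/1.04·[0.2800·0.0000 + 0.7200·14.5000] = 10.0385

$10.04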